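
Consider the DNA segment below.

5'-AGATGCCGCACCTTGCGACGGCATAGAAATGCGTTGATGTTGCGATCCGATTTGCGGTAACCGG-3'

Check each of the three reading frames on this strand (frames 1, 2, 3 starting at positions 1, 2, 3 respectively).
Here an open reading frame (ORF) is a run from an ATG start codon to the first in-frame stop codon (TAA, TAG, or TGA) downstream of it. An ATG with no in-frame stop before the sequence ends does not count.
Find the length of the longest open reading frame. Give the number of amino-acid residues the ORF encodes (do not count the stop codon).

Frame 1: AGA TGC CGC ACC TTG CGA CGG CAT AGA AAT GCG TTG ATG TTG CGA TCC GAT TTG CGG TAA CCG — ATG at 37, stop TAA at 58 → 24 nt.
Frame 2: GAT GCC GCA CCT TGC GAC GGC ATA GAA ATG CGT TGA TGT TGC GAT CCG ATT TGC GGT AAC CGG — ATG at 29, stop TGA at 35 → 9 nt.
Frame 3: ATG CCG CAC CTT GCG ACG GCA TAG AAA TGC GTT GAT GTT GCG ATC CGA TTT GCG GTA ACC — ATG at 3, stop TAG at 24 → 24 nt.
Longest: frame 1, positions 37–60, 24 nt = 8 codons = 7 aa. → 7 amino acids.

7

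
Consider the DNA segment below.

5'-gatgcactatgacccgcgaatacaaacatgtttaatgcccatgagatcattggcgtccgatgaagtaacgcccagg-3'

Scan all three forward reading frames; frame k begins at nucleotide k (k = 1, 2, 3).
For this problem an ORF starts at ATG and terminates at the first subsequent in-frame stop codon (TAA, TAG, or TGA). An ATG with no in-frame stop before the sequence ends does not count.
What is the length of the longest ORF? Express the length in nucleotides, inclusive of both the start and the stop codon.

36

Frame 1: GAT GCA CTA TGA CCC GCG AAT ACA AAC ATG TTT AAT GCC CAT GAG ATC ATT GGC GTC CGA TGA AGT AAC GCC CAG — ATG at 28, stop TGA at 61 → 36 nt.
Frame 2: ATG CAC TAT GAC CCG CGA ATA CAA ACA TGT TTA ATG CCC ATG AGA TCA TTG GCG TCC GAT GAA GTA ACG CCC AGG — no ATG→stop ORF.
Frame 3: TGC ACT ATG ACC CGC GAA TAC AAA CAT GTT TAA TGC CCA TGA GAT CAT TGG CGT CCG ATG AAG TAA CGC CCA — ATG at 9, stop TAA at 33 → 27 nt; ATG at 60, stop TAA at 66 → 9 nt.
Longest: frame 1, positions 28–63, 36 nt = 12 codons = 11 aa. → 36 nucleotides.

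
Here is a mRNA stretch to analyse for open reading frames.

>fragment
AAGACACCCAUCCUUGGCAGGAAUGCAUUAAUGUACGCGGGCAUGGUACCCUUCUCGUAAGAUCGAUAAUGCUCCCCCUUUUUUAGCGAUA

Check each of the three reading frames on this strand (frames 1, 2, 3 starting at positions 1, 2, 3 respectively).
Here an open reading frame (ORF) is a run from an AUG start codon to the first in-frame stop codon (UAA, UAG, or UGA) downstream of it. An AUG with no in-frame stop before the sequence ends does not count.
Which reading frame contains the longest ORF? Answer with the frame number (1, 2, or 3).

Frame 1: AAG ACA CCC AUC CUU GGC AGG AAU GCA UUA AUG UAC GCG GGC AUG GUA CCC UUC UCG UAA GAU CGA UAA UGC UCC CCC UUU UUU AGC GAU — AUG at 31, stop UAA at 58 → 30 nt; AUG at 43, stop UAA at 58 → 18 nt.
Frame 2: AGA CAC CCA UCC UUG GCA GGA AUG CAU UAA UGU ACG CGG GCA UGG UAC CCU UCU CGU AAG AUC GAU AAU GCU CCC CCU UUU UUA GCG AUA — AUG at 23, stop UAA at 29 → 9 nt.
Frame 3: GAC ACC CAU CCU UGG CAG GAA UGC AUU AAU GUA CGC GGG CAU GGU ACC CUU CUC GUA AGA UCG AUA AUG CUC CCC CUU UUU UAG CGA — AUG at 69, stop UAG at 84 → 18 nt.
Longest ORF is 30 nt in frame 1 (positions 31–60).

1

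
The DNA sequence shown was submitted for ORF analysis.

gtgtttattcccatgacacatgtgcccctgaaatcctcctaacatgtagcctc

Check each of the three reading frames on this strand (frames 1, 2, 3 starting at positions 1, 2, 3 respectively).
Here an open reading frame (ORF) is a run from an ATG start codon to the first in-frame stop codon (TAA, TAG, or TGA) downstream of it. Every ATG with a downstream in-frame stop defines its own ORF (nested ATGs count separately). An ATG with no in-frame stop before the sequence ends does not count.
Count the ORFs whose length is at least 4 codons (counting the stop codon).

Frame 1: GTG TTT ATT CCC ATG ACA CAT GTG CCC CTG AAA TCC TCC TAA CAT GTA GCC — ATG at 13, stop TAA at 40 → 30 nt.
Frame 2: TGT TTA TTC CCA TGA CAC ATG TGC CCC TGA AAT CCT CCT AAC ATG TAG CCT — ATG at 20, stop TGA at 29 → 12 nt; ATG at 44, stop TAG at 47 → 6 nt.
Frame 3: GTT TAT TCC CAT GAC ACA TGT GCC CCT GAA ATC CTC CTA ACA TGT AGC CTC — no ATG→stop ORF.
ORFs ≥ 4 codons: frame 1 13–42 (10 codons), frame 2 20–31 (4 codons). Count = 2.

2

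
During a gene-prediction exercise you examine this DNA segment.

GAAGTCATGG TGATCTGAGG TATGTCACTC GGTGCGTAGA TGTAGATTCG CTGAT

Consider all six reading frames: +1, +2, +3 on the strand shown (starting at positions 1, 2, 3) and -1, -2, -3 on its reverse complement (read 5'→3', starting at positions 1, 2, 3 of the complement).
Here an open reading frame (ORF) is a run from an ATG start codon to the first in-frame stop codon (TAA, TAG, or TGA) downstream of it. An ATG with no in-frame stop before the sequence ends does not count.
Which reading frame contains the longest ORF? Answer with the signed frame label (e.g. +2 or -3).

Reverse complement (5'→3'): ATCAGCGAATCTACATCTACGCACCGAGTGACATACCTCAGATCACCATGACTTC
Frame +1: GAA GTC ATG GTG ATC TGA GGT ATG TCA CTC GGT GCG TAG ATG TAG ATT CGC TGA — ATG at 7, stop TGA at 16 → 12 nt; ATG at 22, stop TAG at 37 → 18 nt; ATG at 40, stop TAG at 43 → 6 nt.
Frame +2: AAG TCA TGG TGA TCT GAG GTA TGT CAC TCG GTG CGT AGA TGT AGA TTC GCT GAT — no ATG→stop ORF.
Frame +3: AGT CAT GGT GAT CTG AGG TAT GTC ACT CGG TGC GTA GAT GTA GAT TCG CTG — no ATG→stop ORF.
Frame -1: ATC AGC GAA TCT ACA TCT ACG CAC CGA GTG ACA TAC CTC AGA TCA CCA TGA CTT — no ATG→stop ORF.
Frame -2: TCA GCG AAT CTA CAT CTA CGC ACC GAG TGA CAT ACC TCA GAT CAC CAT GAC TTC — no ATG→stop ORF.
Frame -3: CAG CGA ATC TAC ATC TAC GCA CCG AGT GAC ATA CCT CAG ATC ACC ATG ACT — no ATG→stop ORF.
Longest ORF is 18 nt in frame +1 (positions 22–39).

+1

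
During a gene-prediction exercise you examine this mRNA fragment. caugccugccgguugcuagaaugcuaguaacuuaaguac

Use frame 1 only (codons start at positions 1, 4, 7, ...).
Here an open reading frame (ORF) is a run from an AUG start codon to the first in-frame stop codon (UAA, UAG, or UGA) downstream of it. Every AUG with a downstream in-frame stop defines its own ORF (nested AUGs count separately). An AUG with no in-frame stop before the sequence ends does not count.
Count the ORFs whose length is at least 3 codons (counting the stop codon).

Frame 1: CAU GCC UGC CGG UUG CUA GAA UGC UAG UAA CUU AAG UAC — no AUG→stop ORF.
No ORF reaches 3 codons. Count = 0.

0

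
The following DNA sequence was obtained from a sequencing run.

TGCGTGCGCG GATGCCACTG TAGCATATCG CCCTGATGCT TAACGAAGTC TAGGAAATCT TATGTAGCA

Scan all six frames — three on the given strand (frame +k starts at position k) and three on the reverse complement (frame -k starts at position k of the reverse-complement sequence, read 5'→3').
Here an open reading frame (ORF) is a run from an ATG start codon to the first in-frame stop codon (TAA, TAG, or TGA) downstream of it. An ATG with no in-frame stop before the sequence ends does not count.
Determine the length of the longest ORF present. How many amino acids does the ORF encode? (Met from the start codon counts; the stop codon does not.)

5

Reverse complement (5'→3'): TGCTACATAAGATTTCCTAGACTTCGTTAAGCATCAGGGCGATATGCTACAGTGGCATCCGCGCACGCA
Frame +1: TGC GTG CGC GGA TGC CAC TGT AGC ATA TCG CCC TGA TGC TTA ACG AAG TCT AGG AAA TCT TAT GTA GCA — no ATG→stop ORF.
Frame +2: GCG TGC GCG GAT GCC ACT GTA GCA TAT CGC CCT GAT GCT TAA CGA AGT CTA GGA AAT CTT ATG TAG — ATG at 62, stop TAG at 65 → 6 nt.
Frame +3: CGT GCG CGG ATG CCA CTG TAG CAT ATC GCC CTG ATG CTT AAC GAA GTC TAG GAA ATC TTA TGT AGC — ATG at 12, stop TAG at 21 → 12 nt; ATG at 36, stop TAG at 51 → 18 nt.
Frame -1: TGC TAC ATA AGA TTT CCT AGA CTT CGT TAA GCA TCA GGG CGA TAT GCT ACA GTG GCA TCC GCG CAC GCA — no ATG→stop ORF.
Frame -2: GCT ACA TAA GAT TTC CTA GAC TTC GTT AAG CAT CAG GGC GAT ATG CTA CAG TGG CAT CCG CGC ACG — no ATG→stop ORF.
Frame -3: CTA CAT AAG ATT TCC TAG ACT TCG TTA AGC ATC AGG GCG ATA TGC TAC AGT GGC ATC CGC GCA CGC — no ATG→stop ORF.
Longest: frame +3, positions 36–53, 18 nt = 6 codons = 5 aa. → 5 amino acids.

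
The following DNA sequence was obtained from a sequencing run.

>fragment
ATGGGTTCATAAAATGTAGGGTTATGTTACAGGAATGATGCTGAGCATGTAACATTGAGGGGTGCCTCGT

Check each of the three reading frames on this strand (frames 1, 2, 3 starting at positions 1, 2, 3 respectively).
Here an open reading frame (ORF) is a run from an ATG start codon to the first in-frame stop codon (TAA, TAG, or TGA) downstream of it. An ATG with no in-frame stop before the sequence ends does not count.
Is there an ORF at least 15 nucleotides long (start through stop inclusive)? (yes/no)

Frame 1: ATG GGT TCA TAA AAT GTA GGG TTA TGT TAC AGG AAT GAT GCT GAG CAT GTA ACA TTG AGG GGT GCC TCG — ATG at 1, stop TAA at 10 → 12 nt.
Frame 2: TGG GTT CAT AAA ATG TAG GGT TAT GTT ACA GGA ATG ATG CTG AGC ATG TAA CAT TGA GGG GTG CCT CGT — ATG at 14, stop TAG at 17 → 6 nt; ATG at 35, stop TAA at 50 → 18 nt; ATG at 38, stop TAA at 50 → 15 nt; ATG at 47, stop TAA at 50 → 6 nt.
Frame 3: GGG TTC ATA AAA TGT AGG GTT ATG TTA CAG GAA TGA TGC TGA GCA TGT AAC ATT GAG GGG TGC CTC — ATG at 24, stop TGA at 36 → 15 nt.
Frame 2 has an ORF of 18 nucleotides (positions 35–52) ≥ 15, so yes.

yes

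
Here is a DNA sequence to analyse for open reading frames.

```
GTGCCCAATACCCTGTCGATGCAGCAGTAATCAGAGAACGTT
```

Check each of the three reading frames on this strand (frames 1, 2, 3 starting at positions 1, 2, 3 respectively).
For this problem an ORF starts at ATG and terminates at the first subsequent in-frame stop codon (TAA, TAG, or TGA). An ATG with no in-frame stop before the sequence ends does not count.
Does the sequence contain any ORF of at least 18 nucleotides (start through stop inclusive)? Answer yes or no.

no

Frame 1: GTG CCC AAT ACC CTG TCG ATG CAG CAG TAA TCA GAG AAC GTT — ATG at 19, stop TAA at 28 → 12 nt.
Frame 2: TGC CCA ATA CCC TGT CGA TGC AGC AGT AAT CAG AGA ACG — no ATG→stop ORF.
Frame 3: GCC CAA TAC CCT GTC GAT GCA GCA GTA ATC AGA GAA CGT — no ATG→stop ORF.
Largest ORF found is 12 nucleotides < 18, so no.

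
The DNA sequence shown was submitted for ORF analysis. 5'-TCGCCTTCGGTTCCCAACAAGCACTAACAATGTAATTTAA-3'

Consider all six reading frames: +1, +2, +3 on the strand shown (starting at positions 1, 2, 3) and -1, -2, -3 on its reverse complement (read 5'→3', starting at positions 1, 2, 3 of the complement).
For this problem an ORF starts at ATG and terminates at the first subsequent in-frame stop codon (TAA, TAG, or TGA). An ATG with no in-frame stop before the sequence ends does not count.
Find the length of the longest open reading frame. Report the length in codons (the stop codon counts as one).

Reverse complement (5'→3'): TTAAATTACATTGTTAGTGCTTGTTGGGAACCGAAGGCGA
Frame +1: TCG CCT TCG GTT CCC AAC AAG CAC TAA CAA TGT AAT TTA — no ATG→stop ORF.
Frame +2: CGC CTT CGG TTC CCA ACA AGC ACT AAC AAT GTA ATT TAA — no ATG→stop ORF.
Frame +3: GCC TTC GGT TCC CAA CAA GCA CTA ACA ATG TAA TTT — ATG at 30, stop TAA at 33 → 6 nt.
Frame -1: TTA AAT TAC ATT GTT AGT GCT TGT TGG GAA CCG AAG GCG — no ATG→stop ORF.
Frame -2: TAA ATT ACA TTG TTA GTG CTT GTT GGG AAC CGA AGG CGA — no ATG→stop ORF.
Frame -3: AAA TTA CAT TGT TAG TGC TTG TTG GGA ACC GAA GGC — no ATG→stop ORF.
Longest: frame +3, positions 30–35, 6 nt = 2 codons = 1 aa. → 2 codons.

2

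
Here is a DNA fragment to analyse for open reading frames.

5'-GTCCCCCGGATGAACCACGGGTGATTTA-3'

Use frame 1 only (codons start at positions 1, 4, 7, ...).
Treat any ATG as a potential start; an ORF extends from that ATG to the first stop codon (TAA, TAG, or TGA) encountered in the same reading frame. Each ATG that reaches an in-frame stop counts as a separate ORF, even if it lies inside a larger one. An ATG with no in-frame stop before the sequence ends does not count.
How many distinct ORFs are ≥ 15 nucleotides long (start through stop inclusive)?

1

Frame 1: GTC CCC CGG ATG AAC CAC GGG TGA TTT — ATG at 10, stop TGA at 22 → 15 nt.
ORFs ≥ 15 nucleotides: frame 1 10–24 (15 nucleotides). Count = 1.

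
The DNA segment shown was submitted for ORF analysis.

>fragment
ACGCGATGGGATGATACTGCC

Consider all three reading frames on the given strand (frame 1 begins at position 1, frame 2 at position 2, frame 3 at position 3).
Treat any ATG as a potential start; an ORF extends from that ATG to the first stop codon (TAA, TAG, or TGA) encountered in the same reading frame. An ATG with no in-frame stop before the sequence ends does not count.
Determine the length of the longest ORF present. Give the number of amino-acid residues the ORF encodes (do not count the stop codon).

2

Frame 1: ACG CGA TGG GAT GAT ACT GCC — no ATG→stop ORF.
Frame 2: CGC GAT GGG ATG ATA CTG — no ATG→stop ORF.
Frame 3: GCG ATG GGA TGA TAC TGC — ATG at 6, stop TGA at 12 → 9 nt.
Longest: frame 3, positions 6–14, 9 nt = 3 codons = 2 aa. → 2 amino acids.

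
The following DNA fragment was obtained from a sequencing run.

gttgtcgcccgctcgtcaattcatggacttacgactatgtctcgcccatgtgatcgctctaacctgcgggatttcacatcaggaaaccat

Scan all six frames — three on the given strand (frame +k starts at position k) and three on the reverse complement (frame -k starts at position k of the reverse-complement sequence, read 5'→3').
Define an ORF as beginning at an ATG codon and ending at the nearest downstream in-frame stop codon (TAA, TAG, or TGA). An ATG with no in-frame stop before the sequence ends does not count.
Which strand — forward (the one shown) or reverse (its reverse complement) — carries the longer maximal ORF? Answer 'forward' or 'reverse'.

reverse

Reverse complement (5'→3'): ATGGTTTCCTGATGTGAAATCCCGCAGGTTAGAGCGATCACATGGGCGAGACATAGTCGTAAGTCCATGAATTGACGAGCGGGCGACAAC
Frame +1: GTT GTC GCC CGC TCG TCA ATT CAT GGA CTT ACG ACT ATG TCT CGC CCA TGT GAT CGC TCT AAC CTG CGG GAT TTC ACA TCA GGA AAC CAT — no ATG→stop ORF.
Frame +2: TTG TCG CCC GCT CGT CAA TTC ATG GAC TTA CGA CTA TGT CTC GCC CAT GTG ATC GCT CTA ACC TGC GGG ATT TCA CAT CAG GAA ACC — no ATG→stop ORF.
Frame +3: TGT CGC CCG CTC GTC AAT TCA TGG ACT TAC GAC TAT GTC TCG CCC ATG TGA TCG CTC TAA CCT GCG GGA TTT CAC ATC AGG AAA CCA — ATG at 48, stop TGA at 51 → 6 nt.
Frame -1: ATG GTT TCC TGA TGT GAA ATC CCG CAG GTT AGA GCG ATC ACA TGG GCG AGA CAT AGT CGT AAG TCC ATG AAT TGA CGA GCG GGC GAC AAC — ATG at 1, stop TGA at 10 → 12 nt; ATG at 67, stop TGA at 73 → 9 nt.
Frame -2: TGG TTT CCT GAT GTG AAA TCC CGC AGG TTA GAG CGA TCA CAT GGG CGA GAC ATA GTC GTA AGT CCA TGA ATT GAC GAG CGG GCG ACA — no ATG→stop ORF.
Frame -3: GGT TTC CTG ATG TGA AAT CCC GCA GGT TAG AGC GAT CAC ATG GGC GAG ACA TAG TCG TAA GTC CAT GAA TTG ACG AGC GGG CGA CAA — ATG at 12, stop TGA at 15 → 6 nt; ATG at 42, stop TAG at 54 → 15 nt.
Forward-strand max 6 nt; reverse-strand max 15 nt. The reverse strand has the longer ORF.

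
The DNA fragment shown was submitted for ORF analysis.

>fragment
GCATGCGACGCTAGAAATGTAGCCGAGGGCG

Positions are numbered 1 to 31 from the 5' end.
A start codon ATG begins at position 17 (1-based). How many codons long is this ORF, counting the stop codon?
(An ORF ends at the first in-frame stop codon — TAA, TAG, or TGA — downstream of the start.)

2

Codons from position 17: ATG (17–19), TAG (20–22).
TAG is the first in-frame stop; that's 2 codons including the stop.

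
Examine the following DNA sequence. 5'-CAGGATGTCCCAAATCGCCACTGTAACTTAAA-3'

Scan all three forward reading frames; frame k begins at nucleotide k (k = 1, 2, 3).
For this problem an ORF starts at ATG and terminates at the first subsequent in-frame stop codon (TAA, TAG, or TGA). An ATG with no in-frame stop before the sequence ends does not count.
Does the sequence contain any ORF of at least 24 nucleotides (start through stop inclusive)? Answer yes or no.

Frame 1: CAG GAT GTC CCA AAT CGC CAC TGT AAC TTA — no ATG→stop ORF.
Frame 2: AGG ATG TCC CAA ATC GCC ACT GTA ACT TAA — ATG at 5, stop TAA at 29 → 27 nt.
Frame 3: GGA TGT CCC AAA TCG CCA CTG TAA CTT AAA — no ATG→stop ORF.
Frame 2 has an ORF of 27 nucleotides (positions 5–31) ≥ 24, so yes.

yes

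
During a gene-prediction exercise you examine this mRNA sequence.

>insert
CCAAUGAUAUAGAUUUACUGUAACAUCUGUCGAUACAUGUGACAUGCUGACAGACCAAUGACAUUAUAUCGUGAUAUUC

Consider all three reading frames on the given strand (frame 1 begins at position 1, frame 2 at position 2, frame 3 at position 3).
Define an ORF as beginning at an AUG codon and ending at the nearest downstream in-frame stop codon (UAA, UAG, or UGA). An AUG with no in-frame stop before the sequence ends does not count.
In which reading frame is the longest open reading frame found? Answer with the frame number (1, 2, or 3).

Frame 1: CCA AUG AUA UAG AUU UAC UGU AAC AUC UGU CGA UAC AUG UGA CAU GCU GAC AGA CCA AUG ACA UUA UAU CGU GAU AUU — AUG at 4, stop UAG at 10 → 9 nt; AUG at 37, stop UGA at 40 → 6 nt.
Frame 2: CAA UGA UAU AGA UUU ACU GUA ACA UCU GUC GAU ACA UGU GAC AUG CUG ACA GAC CAA UGA CAU UAU AUC GUG AUA UUC — AUG at 44, stop UGA at 59 → 18 nt.
Frame 3: AAU GAU AUA GAU UUA CUG UAA CAU CUG UCG AUA CAU GUG ACA UGC UGA CAG ACC AAU GAC AUU AUA UCG UGA UAU — no AUG→stop ORF.
Longest ORF is 18 nt in frame 2 (positions 44–61).

2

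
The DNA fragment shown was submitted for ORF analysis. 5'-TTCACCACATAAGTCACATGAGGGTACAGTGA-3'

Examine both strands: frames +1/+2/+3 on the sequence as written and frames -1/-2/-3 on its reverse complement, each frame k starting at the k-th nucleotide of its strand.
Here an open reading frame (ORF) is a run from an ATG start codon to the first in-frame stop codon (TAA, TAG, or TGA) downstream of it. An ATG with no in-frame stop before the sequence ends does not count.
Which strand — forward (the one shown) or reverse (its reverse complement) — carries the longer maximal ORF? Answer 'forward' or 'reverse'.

Reverse complement (5'→3'): TCACTGTACCCTCATGTGACTTATGTGGTGAA
Frame +1: TTC ACC ACA TAA GTC ACA TGA GGG TAC AGT — no ATG→stop ORF.
Frame +2: TCA CCA CAT AAG TCA CAT GAG GGT ACA GTG — no ATG→stop ORF.
Frame +3: CAC CAC ATA AGT CAC ATG AGG GTA CAG TGA — ATG at 18, stop TGA at 30 → 15 nt.
Frame -1: TCA CTG TAC CCT CAT GTG ACT TAT GTG GTG — no ATG→stop ORF.
Frame -2: CAC TGT ACC CTC ATG TGA CTT ATG TGG TGA — ATG at 14, stop TGA at 17 → 6 nt; ATG at 23, stop TGA at 29 → 9 nt.
Frame -3: ACT GTA CCC TCA TGT GAC TTA TGT GGT GAA — no ATG→stop ORF.
Forward-strand max 15 nt; reverse-strand max 9 nt. The forward strand has the longer ORF.

forward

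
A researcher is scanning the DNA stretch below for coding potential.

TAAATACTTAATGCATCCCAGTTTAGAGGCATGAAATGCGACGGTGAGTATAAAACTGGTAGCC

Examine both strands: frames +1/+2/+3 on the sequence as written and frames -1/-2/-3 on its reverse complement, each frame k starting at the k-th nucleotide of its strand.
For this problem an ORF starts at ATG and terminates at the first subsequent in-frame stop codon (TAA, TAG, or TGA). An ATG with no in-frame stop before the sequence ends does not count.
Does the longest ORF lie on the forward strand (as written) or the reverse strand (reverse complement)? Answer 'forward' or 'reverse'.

Reverse complement (5'→3'): GGCTACCAGTTTTATACTCACCGTCGCATTTCATGCCTCTAAACTGGGATGCATTAAGTATTTA
Frame +1: TAA ATA CTT AAT GCA TCC CAG TTT AGA GGC ATG AAA TGC GAC GGT GAG TAT AAA ACT GGT AGC — no ATG→stop ORF.
Frame +2: AAA TAC TTA ATG CAT CCC AGT TTA GAG GCA TGA AAT GCG ACG GTG AGT ATA AAA CTG GTA GCC — ATG at 11, stop TGA at 32 → 24 nt.
Frame +3: AAT ACT TAA TGC ATC CCA GTT TAG AGG CAT GAA ATG CGA CGG TGA GTA TAA AAC TGG TAG — ATG at 36, stop TGA at 45 → 12 nt.
Frame -1: GGC TAC CAG TTT TAT ACT CAC CGT CGC ATT TCA TGC CTC TAA ACT GGG ATG CAT TAA GTA TTT — ATG at 49, stop TAA at 55 → 9 nt.
Frame -2: GCT ACC AGT TTT ATA CTC ACC GTC GCA TTT CAT GCC TCT AAA CTG GGA TGC ATT AAG TAT TTA — no ATG→stop ORF.
Frame -3: CTA CCA GTT TTA TAC TCA CCG TCG CAT TTC ATG CCT CTA AAC TGG GAT GCA TTA AGT ATT — no ATG→stop ORF.
Forward-strand max 24 nt; reverse-strand max 9 nt. The forward strand has the longer ORF.

forward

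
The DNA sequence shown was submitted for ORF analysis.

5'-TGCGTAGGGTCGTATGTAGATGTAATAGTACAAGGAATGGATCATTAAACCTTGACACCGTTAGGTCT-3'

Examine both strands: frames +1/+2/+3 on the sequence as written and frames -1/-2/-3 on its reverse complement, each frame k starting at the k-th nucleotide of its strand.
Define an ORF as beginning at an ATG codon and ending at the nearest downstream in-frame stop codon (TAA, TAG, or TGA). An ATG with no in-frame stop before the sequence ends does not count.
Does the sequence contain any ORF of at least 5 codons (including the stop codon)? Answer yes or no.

no

Reverse complement (5'→3'): AGACCTAACGGTGTCAAGGTTTAATGATCCATTCCTTGTACTATTACATCTACATACGACCCTACGCA
Frame +1: TGC GTA GGG TCG TAT GTA GAT GTA ATA GTA CAA GGA ATG GAT CAT TAA ACC TTG ACA CCG TTA GGT — ATG at 37, stop TAA at 46 → 12 nt.
Frame +2: GCG TAG GGT CGT ATG TAG ATG TAA TAG TAC AAG GAA TGG ATC ATT AAA CCT TGA CAC CGT TAG GTC — ATG at 14, stop TAG at 17 → 6 nt; ATG at 20, stop TAA at 23 → 6 nt.
Frame +3: CGT AGG GTC GTA TGT AGA TGT AAT AGT ACA AGG AAT GGA TCA TTA AAC CTT GAC ACC GTT AGG TCT — no ATG→stop ORF.
Frame -1: AGA CCT AAC GGT GTC AAG GTT TAA TGA TCC ATT CCT TGT ACT ATT ACA TCT ACA TAC GAC CCT ACG — no ATG→stop ORF.
Frame -2: GAC CTA ACG GTG TCA AGG TTT AAT GAT CCA TTC CTT GTA CTA TTA CAT CTA CAT ACG ACC CTA CGC — no ATG→stop ORF.
Frame -3: ACC TAA CGG TGT CAA GGT TTA ATG ATC CAT TCC TTG TAC TAT TAC ATC TAC ATA CGA CCC TAC GCA — no ATG→stop ORF.
Largest ORF found is 4 codons < 5, so no.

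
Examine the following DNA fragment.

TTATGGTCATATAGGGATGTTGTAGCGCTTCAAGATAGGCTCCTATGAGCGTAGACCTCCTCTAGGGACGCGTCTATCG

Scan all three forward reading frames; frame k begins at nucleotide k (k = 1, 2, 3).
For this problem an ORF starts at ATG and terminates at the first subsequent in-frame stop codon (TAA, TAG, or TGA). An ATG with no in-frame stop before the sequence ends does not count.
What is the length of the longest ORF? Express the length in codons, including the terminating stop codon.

7

Frame 1: TTA TGG TCA TAT AGG GAT GTT GTA GCG CTT CAA GAT AGG CTC CTA TGA GCG TAG ACC TCC TCT AGG GAC GCG TCT ATC — no ATG→stop ORF.
Frame 2: TAT GGT CAT ATA GGG ATG TTG TAG CGC TTC AAG ATA GGC TCC TAT GAG CGT AGA CCT CCT CTA GGG ACG CGT CTA TCG — ATG at 17, stop TAG at 23 → 9 nt.
Frame 3: ATG GTC ATA TAG GGA TGT TGT AGC GCT TCA AGA TAG GCT CCT ATG AGC GTA GAC CTC CTC TAG GGA CGC GTC TAT — ATG at 3, stop TAG at 12 → 12 nt; ATG at 45, stop TAG at 63 → 21 nt.
Longest: frame 3, positions 45–65, 21 nt = 7 codons = 6 aa. → 7 codons.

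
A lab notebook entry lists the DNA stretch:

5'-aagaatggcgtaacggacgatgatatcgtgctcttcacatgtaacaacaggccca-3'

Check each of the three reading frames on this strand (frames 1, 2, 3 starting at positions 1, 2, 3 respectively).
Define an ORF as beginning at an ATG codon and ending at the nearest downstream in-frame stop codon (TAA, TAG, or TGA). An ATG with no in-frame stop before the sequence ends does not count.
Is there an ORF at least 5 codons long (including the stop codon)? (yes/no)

Frame 1: AAG AAT GGC GTA ACG GAC GAT GAT ATC GTG CTC TTC ACA TGT AAC AAC AGG CCC — no ATG→stop ORF.
Frame 2: AGA ATG GCG TAA CGG ACG ATG ATA TCG TGC TCT TCA CAT GTA ACA ACA GGC CCA — ATG at 5, stop TAA at 11 → 9 nt.
Frame 3: GAA TGG CGT AAC GGA CGA TGA TAT CGT GCT CTT CAC ATG TAA CAA CAG GCC — ATG at 39, stop TAA at 42 → 6 nt.
Largest ORF found is 3 codons < 5, so no.

no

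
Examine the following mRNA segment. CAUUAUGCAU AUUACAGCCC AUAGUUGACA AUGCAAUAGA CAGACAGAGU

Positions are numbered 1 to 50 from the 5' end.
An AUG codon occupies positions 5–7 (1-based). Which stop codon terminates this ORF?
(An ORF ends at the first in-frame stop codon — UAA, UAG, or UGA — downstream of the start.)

UGA

Codons from position 5: AUG (5–7), CAU (8–10), AUU (11–13), ACA (14–16), GCC (17–19), CAU (20–22), AGU (23–25), UGA (26–28).
The first in-frame stop codon is UGA.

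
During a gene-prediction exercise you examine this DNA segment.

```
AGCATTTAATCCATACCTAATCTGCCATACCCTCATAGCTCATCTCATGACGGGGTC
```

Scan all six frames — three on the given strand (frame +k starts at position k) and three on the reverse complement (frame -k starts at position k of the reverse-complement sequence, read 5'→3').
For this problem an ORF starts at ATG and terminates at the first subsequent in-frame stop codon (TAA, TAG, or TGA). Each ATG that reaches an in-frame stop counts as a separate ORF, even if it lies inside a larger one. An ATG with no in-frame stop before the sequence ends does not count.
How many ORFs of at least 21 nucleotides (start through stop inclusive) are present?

Reverse complement (5'→3'): GACCCCGTCATGAGATGAGCTATGAGGGTATGGCAGATTAGGTATGGATTAAATGCT
Frame +1: AGC ATT TAA TCC ATA CCT AAT CTG CCA TAC CCT CAT AGC TCA TCT CAT GAC GGG GTC — no ATG→stop ORF.
Frame +2: GCA TTT AAT CCA TAC CTA ATC TGC CAT ACC CTC ATA GCT CAT CTC ATG ACG GGG — no ATG→stop ORF.
Frame +3: CAT TTA ATC CAT ACC TAA TCT GCC ATA CCC TCA TAG CTC ATC TCA TGA CGG GGT — no ATG→stop ORF.
Frame -1: GAC CCC GTC ATG AGA TGA GCT ATG AGG GTA TGG CAG ATT AGG TAT GGA TTA AAT GCT — ATG at 10, stop TGA at 16 → 9 nt.
Frame -2: ACC CCG TCA TGA GAT GAG CTA TGA GGG TAT GGC AGA TTA GGT ATG GAT TAA ATG — ATG at 44, stop TAA at 50 → 9 nt.
Frame -3: CCC CGT CAT GAG ATG AGC TAT GAG GGT ATG GCA GAT TAG GTA TGG ATT AAA TGC — ATG at 15, stop TAG at 39 → 27 nt; ATG at 30, stop TAG at 39 → 12 nt.
ORFs ≥ 21 nucleotides: frame -3 15–41 (27 nucleotides). Count = 1.

1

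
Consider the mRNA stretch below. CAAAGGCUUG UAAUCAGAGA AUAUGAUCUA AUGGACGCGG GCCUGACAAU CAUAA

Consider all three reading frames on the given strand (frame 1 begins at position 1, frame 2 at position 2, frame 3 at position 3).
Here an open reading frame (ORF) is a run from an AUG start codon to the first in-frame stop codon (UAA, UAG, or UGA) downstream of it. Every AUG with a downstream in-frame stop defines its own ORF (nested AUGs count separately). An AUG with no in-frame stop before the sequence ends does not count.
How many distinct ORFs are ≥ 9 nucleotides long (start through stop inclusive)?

1

Frame 1: CAA AGG CUU GUA AUC AGA GAA UAU GAU CUA AUG GAC GCG GGC CUG ACA AUC AUA — no AUG→stop ORF.
Frame 2: AAA GGC UUG UAA UCA GAG AAU AUG AUC UAA UGG ACG CGG GCC UGA CAA UCA UAA — AUG at 23, stop UAA at 29 → 9 nt.
Frame 3: AAG GCU UGU AAU CAG AGA AUA UGA UCU AAU GGA CGC GGG CCU GAC AAU CAU — no AUG→stop ORF.
ORFs ≥ 9 nucleotides: frame 2 23–31 (9 nucleotides). Count = 1.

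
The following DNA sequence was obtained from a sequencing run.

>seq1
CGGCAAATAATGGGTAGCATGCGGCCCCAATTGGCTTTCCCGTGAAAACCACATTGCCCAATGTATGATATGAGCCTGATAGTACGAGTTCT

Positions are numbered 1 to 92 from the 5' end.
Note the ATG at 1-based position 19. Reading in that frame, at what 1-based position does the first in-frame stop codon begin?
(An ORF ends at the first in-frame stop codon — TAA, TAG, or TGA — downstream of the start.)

43

Codons from position 19: ATG (19–21), CGG (22–24), CCC (25–27), CAA (28–30), TTG (31–33), GCT (34–36), TTC (37–39), CCG (40–42), TGA (43–45).
TGA is a stop codon; it begins at position 43.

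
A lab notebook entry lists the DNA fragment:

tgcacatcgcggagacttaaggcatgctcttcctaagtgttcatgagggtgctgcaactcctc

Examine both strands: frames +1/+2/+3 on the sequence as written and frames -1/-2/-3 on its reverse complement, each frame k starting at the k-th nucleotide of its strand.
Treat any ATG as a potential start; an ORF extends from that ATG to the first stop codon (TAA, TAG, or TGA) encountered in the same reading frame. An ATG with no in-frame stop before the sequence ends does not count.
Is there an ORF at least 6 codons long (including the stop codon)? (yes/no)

no

Reverse complement (5'→3'): GAGGAGTTGCAGCACCCTCATGAACACTTAGGAAGAGCATGCCTTAAGTCTCCGCGATGTGCA
Frame +1: TGC ACA TCG CGG AGA CTT AAG GCA TGC TCT TCC TAA GTG TTC ATG AGG GTG CTG CAA CTC CTC — no ATG→stop ORF.
Frame +2: GCA CAT CGC GGA GAC TTA AGG CAT GCT CTT CCT AAG TGT TCA TGA GGG TGC TGC AAC TCC — no ATG→stop ORF.
Frame +3: CAC ATC GCG GAG ACT TAA GGC ATG CTC TTC CTA AGT GTT CAT GAG GGT GCT GCA ACT CCT — no ATG→stop ORF.
Frame -1: GAG GAG TTG CAG CAC CCT CAT GAA CAC TTA GGA AGA GCA TGC CTT AAG TCT CCG CGA TGT GCA — no ATG→stop ORF.
Frame -2: AGG AGT TGC AGC ACC CTC ATG AAC ACT TAG GAA GAG CAT GCC TTA AGT CTC CGC GAT GTG — ATG at 20, stop TAG at 29 → 12 nt.
Frame -3: GGA GTT GCA GCA CCC TCA TGA ACA CTT AGG AAG AGC ATG CCT TAA GTC TCC GCG ATG TGC — ATG at 39, stop TAA at 45 → 9 nt.
Largest ORF found is 4 codons < 6, so no.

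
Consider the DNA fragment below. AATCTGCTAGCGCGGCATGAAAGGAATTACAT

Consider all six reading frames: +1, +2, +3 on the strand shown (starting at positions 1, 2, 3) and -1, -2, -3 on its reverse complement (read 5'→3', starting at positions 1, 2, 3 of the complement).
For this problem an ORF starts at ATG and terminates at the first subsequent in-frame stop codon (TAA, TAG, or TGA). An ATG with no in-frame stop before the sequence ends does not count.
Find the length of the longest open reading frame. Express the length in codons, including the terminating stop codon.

4

Reverse complement (5'→3'): ATGTAATTCCTTTCATGCCGCGCTAGCAGATT
Frame +1: AAT CTG CTA GCG CGG CAT GAA AGG AAT TAC — no ATG→stop ORF.
Frame +2: ATC TGC TAG CGC GGC ATG AAA GGA ATT ACA — no ATG→stop ORF.
Frame +3: TCT GCT AGC GCG GCA TGA AAG GAA TTA CAT — no ATG→stop ORF.
Frame -1: ATG TAA TTC CTT TCA TGC CGC GCT AGC AGA — ATG at 1, stop TAA at 4 → 6 nt.
Frame -2: TGT AAT TCC TTT CAT GCC GCG CTA GCA GAT — no ATG→stop ORF.
Frame -3: GTA ATT CCT TTC ATG CCG CGC TAG CAG ATT — ATG at 15, stop TAG at 24 → 12 nt.
Longest: frame -3, positions 15–26, 12 nt = 4 codons = 3 aa. → 4 codons.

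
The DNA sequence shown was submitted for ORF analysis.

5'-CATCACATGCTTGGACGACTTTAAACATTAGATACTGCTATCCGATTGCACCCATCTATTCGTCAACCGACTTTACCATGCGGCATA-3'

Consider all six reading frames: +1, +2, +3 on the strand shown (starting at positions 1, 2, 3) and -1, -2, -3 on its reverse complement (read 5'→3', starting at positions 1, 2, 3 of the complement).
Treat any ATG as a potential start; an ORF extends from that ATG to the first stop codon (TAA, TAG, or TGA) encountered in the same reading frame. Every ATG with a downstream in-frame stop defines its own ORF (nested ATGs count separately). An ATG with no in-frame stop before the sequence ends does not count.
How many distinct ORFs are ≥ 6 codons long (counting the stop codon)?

Reverse complement (5'→3'): TATGCCGCATGGTAAAGTCGGTTGACGAATAGATGGGTGCAATCGGATAGCAGTATCTAATGTTTAAAGTCGTCCAAGCATGTGATG
Frame +1: CAT CAC ATG CTT GGA CGA CTT TAA ACA TTA GAT ACT GCT ATC CGA TTG CAC CCA TCT ATT CGT CAA CCG ACT TTA CCA TGC GGC ATA — ATG at 7, stop TAA at 22 → 18 nt.
Frame +2: ATC ACA TGC TTG GAC GAC TTT AAA CAT TAG ATA CTG CTA TCC GAT TGC ACC CAT CTA TTC GTC AAC CGA CTT TAC CAT GCG GCA — no ATG→stop ORF.
Frame +3: TCA CAT GCT TGG ACG ACT TTA AAC ATT AGA TAC TGC TAT CCG ATT GCA CCC ATC TAT TCG TCA ACC GAC TTT ACC ATG CGG CAT — no ATG→stop ORF.
Frame -1: TAT GCC GCA TGG TAA AGT CGG TTG ACG AAT AGA TGG GTG CAA TCG GAT AGC AGT ATC TAA TGT TTA AAG TCG TCC AAG CAT GTG ATG — no ATG→stop ORF.
Frame -2: ATG CCG CAT GGT AAA GTC GGT TGA CGA ATA GAT GGG TGC AAT CGG ATA GCA GTA TCT AAT GTT TAA AGT CGT CCA AGC ATG TGA — ATG at 2, stop TGA at 23 → 24 nt; ATG at 80, stop TGA at 83 → 6 nt.
Frame -3: TGC CGC ATG GTA AAG TCG GTT GAC GAA TAG ATG GGT GCA ATC GGA TAG CAG TAT CTA ATG TTT AAA GTC GTC CAA GCA TGT GAT — ATG at 9, stop TAG at 30 → 24 nt; ATG at 33, stop TAG at 48 → 18 nt.
ORFs ≥ 6 codons: frame +1 7–24 (6 codons), frame -2 2–25 (8 codons), frame -3 9–32 (8 codons), frame -3 33–50 (6 codons). Count = 4.

4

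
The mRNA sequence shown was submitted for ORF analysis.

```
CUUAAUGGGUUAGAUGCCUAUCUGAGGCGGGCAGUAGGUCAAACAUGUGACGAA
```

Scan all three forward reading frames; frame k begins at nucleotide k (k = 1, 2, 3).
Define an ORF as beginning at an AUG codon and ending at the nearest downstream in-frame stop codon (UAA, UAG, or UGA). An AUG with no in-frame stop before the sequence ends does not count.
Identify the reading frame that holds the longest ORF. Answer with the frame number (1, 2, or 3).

Frame 1: CUU AAU GGG UUA GAU GCC UAU CUG AGG CGG GCA GUA GGU CAA ACA UGU GAC GAA — no AUG→stop ORF.
Frame 2: UUA AUG GGU UAG AUG CCU AUC UGA GGC GGG CAG UAG GUC AAA CAU GUG ACG — AUG at 5, stop UAG at 11 → 9 nt; AUG at 14, stop UGA at 23 → 12 nt.
Frame 3: UAA UGG GUU AGA UGC CUA UCU GAG GCG GGC AGU AGG UCA AAC AUG UGA CGA — AUG at 45, stop UGA at 48 → 6 nt.
Longest ORF is 12 nt in frame 2 (positions 14–25).

2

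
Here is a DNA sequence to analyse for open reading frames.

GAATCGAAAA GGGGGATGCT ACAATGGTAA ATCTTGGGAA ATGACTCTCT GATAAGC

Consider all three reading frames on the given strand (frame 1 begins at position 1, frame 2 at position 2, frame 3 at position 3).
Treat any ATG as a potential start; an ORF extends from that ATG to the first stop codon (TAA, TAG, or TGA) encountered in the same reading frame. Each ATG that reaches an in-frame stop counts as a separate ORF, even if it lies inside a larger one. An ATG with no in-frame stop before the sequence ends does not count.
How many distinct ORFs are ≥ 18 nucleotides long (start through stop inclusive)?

1

Frame 1: GAA TCG AAA AGG GGG ATG CTA CAA TGG TAA ATC TTG GGA AAT GAC TCT CTG ATA AGC — ATG at 16, stop TAA at 28 → 15 nt.
Frame 2: AAT CGA AAA GGG GGA TGC TAC AAT GGT AAA TCT TGG GAA ATG ACT CTC TGA TAA — ATG at 41, stop TGA at 50 → 12 nt.
Frame 3: ATC GAA AAG GGG GAT GCT ACA ATG GTA AAT CTT GGG AAA TGA CTC TCT GAT AAG — ATG at 24, stop TGA at 42 → 21 nt.
ORFs ≥ 18 nucleotides: frame 3 24–44 (21 nucleotides). Count = 1.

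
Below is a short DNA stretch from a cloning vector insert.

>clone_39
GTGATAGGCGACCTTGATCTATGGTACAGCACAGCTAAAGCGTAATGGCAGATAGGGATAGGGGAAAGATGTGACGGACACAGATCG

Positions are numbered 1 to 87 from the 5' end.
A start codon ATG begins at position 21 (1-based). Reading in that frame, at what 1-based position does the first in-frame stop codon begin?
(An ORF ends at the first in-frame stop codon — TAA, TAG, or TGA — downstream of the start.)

36

Codons from position 21: ATG (21–23), GTA (24–26), CAG (27–29), CAC (30–32), AGC (33–35), TAA (36–38).
TAA is a stop codon; it begins at position 36.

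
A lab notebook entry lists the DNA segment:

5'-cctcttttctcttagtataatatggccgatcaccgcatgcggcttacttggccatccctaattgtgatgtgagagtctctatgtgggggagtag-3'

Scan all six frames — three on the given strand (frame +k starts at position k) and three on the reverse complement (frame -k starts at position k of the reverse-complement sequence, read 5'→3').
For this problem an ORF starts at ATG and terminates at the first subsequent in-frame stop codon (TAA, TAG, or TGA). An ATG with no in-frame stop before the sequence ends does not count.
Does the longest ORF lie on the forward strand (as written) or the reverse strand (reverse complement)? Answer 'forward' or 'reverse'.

Reverse complement (5'→3'): CTACTCCCCCACATAGAGACTCTCACATCACAATTAGGGATGGCCAAGTAAGCCGCATGCGGTGATCGGCCATATTATACTAAGAGAAAAGAGG
Frame +1: CCT CTT TTC TCT TAG TAT AAT ATG GCC GAT CAC CGC ATG CGG CTT ACT TGG CCA TCC CTA ATT GTG ATG TGA GAG TCT CTA TGT GGG GGA GTA — ATG at 22, stop TGA at 70 → 51 nt; ATG at 37, stop TGA at 70 → 36 nt; ATG at 67, stop TGA at 70 → 6 nt.
Frame +2: CTC TTT TCT CTT AGT ATA ATA TGG CCG ATC ACC GCA TGC GGC TTA CTT GGC CAT CCC TAA TTG TGA TGT GAG AGT CTC TAT GTG GGG GAG TAG — no ATG→stop ORF.
Frame +3: TCT TTT CTC TTA GTA TAA TAT GGC CGA TCA CCG CAT GCG GCT TAC TTG GCC ATC CCT AAT TGT GAT GTG AGA GTC TCT ATG TGG GGG AGT — no ATG→stop ORF.
Frame -1: CTA CTC CCC CAC ATA GAG ACT CTC ACA TCA CAA TTA GGG ATG GCC AAG TAA GCC GCA TGC GGT GAT CGG CCA TAT TAT ACT AAG AGA AAA GAG — ATG at 40, stop TAA at 49 → 12 nt.
Frame -2: TAC TCC CCC ACA TAG AGA CTC TCA CAT CAC AAT TAG GGA TGG CCA AGT AAG CCG CAT GCG GTG ATC GGC CAT ATT ATA CTA AGA GAA AAG AGG — no ATG→stop ORF.
Frame -3: ACT CCC CCA CAT AGA GAC TCT CAC ATC ACA ATT AGG GAT GGC CAA GTA AGC CGC ATG CGG TGA TCG GCC ATA TTA TAC TAA GAG AAA AGA — ATG at 57, stop TGA at 63 → 9 nt.
Forward-strand max 51 nt; reverse-strand max 12 nt. The forward strand has the longer ORF.

forward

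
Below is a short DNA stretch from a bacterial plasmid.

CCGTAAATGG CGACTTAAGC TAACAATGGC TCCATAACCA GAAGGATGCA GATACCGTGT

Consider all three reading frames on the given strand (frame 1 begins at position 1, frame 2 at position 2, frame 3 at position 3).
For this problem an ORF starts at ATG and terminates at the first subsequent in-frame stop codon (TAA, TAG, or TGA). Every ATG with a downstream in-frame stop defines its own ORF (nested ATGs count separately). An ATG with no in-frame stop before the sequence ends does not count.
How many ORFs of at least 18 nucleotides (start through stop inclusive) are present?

Frame 1: CCG TAA ATG GCG ACT TAA GCT AAC AAT GGC TCC ATA ACC AGA AGG ATG CAG ATA CCG TGT — ATG at 7, stop TAA at 16 → 12 nt.
Frame 2: CGT AAA TGG CGA CTT AAG CTA ACA ATG GCT CCA TAA CCA GAA GGA TGC AGA TAC CGT — ATG at 26, stop TAA at 35 → 12 nt.
Frame 3: GTA AAT GGC GAC TTA AGC TAA CAA TGG CTC CAT AAC CAG AAG GAT GCA GAT ACC GTG — no ATG→stop ORF.
No ORF reaches 18 nucleotides. Count = 0.

0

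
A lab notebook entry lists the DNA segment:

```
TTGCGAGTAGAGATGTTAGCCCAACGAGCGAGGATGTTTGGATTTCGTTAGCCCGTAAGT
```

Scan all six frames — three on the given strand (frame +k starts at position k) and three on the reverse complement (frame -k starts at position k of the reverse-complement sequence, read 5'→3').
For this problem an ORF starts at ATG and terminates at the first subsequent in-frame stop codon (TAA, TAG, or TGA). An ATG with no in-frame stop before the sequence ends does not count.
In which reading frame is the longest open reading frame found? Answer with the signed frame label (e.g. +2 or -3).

Reverse complement (5'→3'): ACTTACGGGCTAACGAAATCCAAACATCCTCGCTCGTTGGGCTAACATCTCTACTCGCAA
Frame +1: TTG CGA GTA GAG ATG TTA GCC CAA CGA GCG AGG ATG TTT GGA TTT CGT TAG CCC GTA AGT — ATG at 13, stop TAG at 49 → 39 nt; ATG at 34, stop TAG at 49 → 18 nt.
Frame +2: TGC GAG TAG AGA TGT TAG CCC AAC GAG CGA GGA TGT TTG GAT TTC GTT AGC CCG TAA — no ATG→stop ORF.
Frame +3: GCG AGT AGA GAT GTT AGC CCA ACG AGC GAG GAT GTT TGG ATT TCG TTA GCC CGT AAG — no ATG→stop ORF.
Frame -1: ACT TAC GGG CTA ACG AAA TCC AAA CAT CCT CGC TCG TTG GGC TAA CAT CTC TAC TCG CAA — no ATG→stop ORF.
Frame -2: CTT ACG GGC TAA CGA AAT CCA AAC ATC CTC GCT CGT TGG GCT AAC ATC TCT ACT CGC — no ATG→stop ORF.
Frame -3: TTA CGG GCT AAC GAA ATC CAA ACA TCC TCG CTC GTT GGG CTA ACA TCT CTA CTC GCA — no ATG→stop ORF.
Longest ORF is 39 nt in frame +1 (positions 13–51).

+1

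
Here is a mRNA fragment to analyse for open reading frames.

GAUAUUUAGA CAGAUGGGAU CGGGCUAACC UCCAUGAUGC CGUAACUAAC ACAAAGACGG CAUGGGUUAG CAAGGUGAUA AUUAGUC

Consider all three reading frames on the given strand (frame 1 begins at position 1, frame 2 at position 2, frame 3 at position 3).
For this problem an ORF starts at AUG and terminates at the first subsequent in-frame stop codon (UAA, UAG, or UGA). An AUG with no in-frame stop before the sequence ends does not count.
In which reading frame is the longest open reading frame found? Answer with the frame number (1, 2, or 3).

2

Frame 1: GAU AUU UAG ACA GAU GGG AUC GGG CUA ACC UCC AUG AUG CCG UAA CUA ACA CAA AGA CGG CAU GGG UUA GCA AGG UGA UAA UUA GUC — AUG at 34, stop UAA at 43 → 12 nt; AUG at 37, stop UAA at 43 → 9 nt.
Frame 2: AUA UUU AGA CAG AUG GGA UCG GGC UAA CCU CCA UGA UGC CGU AAC UAA CAC AAA GAC GGC AUG GGU UAG CAA GGU GAU AAU UAG — AUG at 14, stop UAA at 26 → 15 nt; AUG at 62, stop UAG at 68 → 9 nt.
Frame 3: UAU UUA GAC AGA UGG GAU CGG GCU AAC CUC CAU GAU GCC GUA ACU AAC ACA AAG ACG GCA UGG GUU AGC AAG GUG AUA AUU AGU — no AUG→stop ORF.
Longest ORF is 15 nt in frame 2 (positions 14–28).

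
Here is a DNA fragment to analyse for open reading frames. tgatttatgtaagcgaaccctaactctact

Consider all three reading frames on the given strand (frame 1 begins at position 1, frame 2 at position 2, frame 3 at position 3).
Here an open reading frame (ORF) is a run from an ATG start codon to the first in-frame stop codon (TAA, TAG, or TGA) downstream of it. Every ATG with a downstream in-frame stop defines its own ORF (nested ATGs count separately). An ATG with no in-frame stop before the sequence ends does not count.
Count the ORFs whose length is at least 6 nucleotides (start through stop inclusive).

Frame 1: TGA TTT ATG TAA GCG AAC CCT AAC TCT ACT — ATG at 7, stop TAA at 10 → 6 nt.
Frame 2: GAT TTA TGT AAG CGA ACC CTA ACT CTA — no ATG→stop ORF.
Frame 3: ATT TAT GTA AGC GAA CCC TAA CTC TAC — no ATG→stop ORF.
ORFs ≥ 6 nucleotides: frame 1 7–12 (6 nucleotides). Count = 1.

1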